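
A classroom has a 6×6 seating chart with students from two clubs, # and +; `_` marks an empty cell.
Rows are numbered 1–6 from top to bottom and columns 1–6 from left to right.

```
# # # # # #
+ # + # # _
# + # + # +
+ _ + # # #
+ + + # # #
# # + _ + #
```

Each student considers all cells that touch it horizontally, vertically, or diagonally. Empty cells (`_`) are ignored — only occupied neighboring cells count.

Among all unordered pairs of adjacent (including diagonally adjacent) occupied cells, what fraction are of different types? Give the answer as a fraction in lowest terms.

Scan each occupied cell's neighbors to the right and below (and the two forward diagonals) so each pair is counted once.
Row 1: #(1,1)–#(1,2)= #(1,1)–+(2,1)≠ #(1,1)–#(2,2)= #(1,2)–#(1,3)= #(1,2)–#(2,2)= #(1,2)–+(2,3)≠ #(1,2)–+(2,1)≠ #(1,3)–#(1,4)= #(1,3)–+(2,3)≠ #(1,3)–#(2,4)= #(1,3)–#(2,2)= #(1,4)–#(1,5)= #(1,4)–#(2,4)= #(1,4)–#(2,5)= #(1,4)–+(2,3)≠ #(1,5)–#(1,6)= #(1,5)–#(2,5)= #(1,5)–#(2,4)= #(1,6)–#(2,5)=  → 5/19 unlike.
Row 2: +(2,1)–#(2,2)≠ +(2,1)–#(3,1)≠ +(2,1)–+(3,2)= #(2,2)–+(2,3)≠ #(2,2)–+(3,2)≠ #(2,2)–#(3,3)= #(2,2)–#(3,1)= +(2,3)–#(2,4)≠ +(2,3)–#(3,3)≠ +(2,3)–+(3,4)= +(2,3)–+(3,2)= #(2,4)–#(2,5)= #(2,4)–+(3,4)≠ #(2,4)–#(3,5)= #(2,4)–#(3,3)= #(2,5)–#(3,5)= #(2,5)–+(3,6)≠ #(2,5)–+(3,4)≠  → 9/18 unlike.
Row 3: #(3,1)–+(3,2)≠ #(3,1)–+(4,1)≠ +(3,2)–#(3,3)≠ +(3,2)–+(4,3)= +(3,2)–+(4,1)= #(3,3)–+(3,4)≠ #(3,3)–+(4,3)≠ #(3,3)–#(4,4)= +(3,4)–#(3,5)≠ +(3,4)–#(4,4)≠ +(3,4)–#(4,5)≠ +(3,4)–+(4,3)= #(3,5)–+(3,6)≠ #(3,5)–#(4,5)= #(3,5)–#(4,6)= #(3,5)–#(4,4)= +(3,6)–#(4,6)≠ +(3,6)–#(4,5)≠  → 11/18 unlike.
Row 4: +(4,1)–+(5,1)= +(4,1)–+(5,2)= +(4,3)–#(4,4)≠ +(4,3)–+(5,3)= +(4,3)–#(5,4)≠ +(4,3)–+(5,2)= #(4,4)–#(4,5)= #(4,4)–#(5,4)= #(4,4)–#(5,5)= #(4,4)–+(5,3)≠ #(4,5)–#(4,6)= #(4,5)–#(5,5)= #(4,5)–#(5,6)= #(4,5)–#(5,4)= #(4,6)–#(5,6)= #(4,6)–#(5,5)=  → 3/16 unlike.
Row 5: +(5,1)–+(5,2)= +(5,1)–#(6,1)≠ +(5,1)–#(6,2)≠ +(5,2)–+(5,3)= +(5,2)–#(6,2)≠ +(5,2)–+(6,3)= +(5,2)–#(6,1)≠ +(5,3)–#(5,4)≠ +(5,3)–+(6,3)= +(5,3)–#(6,2)≠ #(5,4)–#(5,5)= #(5,4)–+(6,5)≠ #(5,4)–+(6,3)≠ #(5,5)–#(5,6)= #(5,5)–+(6,5)≠ #(5,5)–#(6,6)= #(5,6)–#(6,6)= #(5,6)–+(6,5)≠  → 10/18 unlike.
Row 6: #(6,1)–#(6,2)= #(6,2)–+(6,3)≠ +(6,5)–#(6,6)≠  → 2/3 unlike.
Total adjacent occupied pairs: 92; unlike-type pairs: 40.
40/92 reduces to 10/23.

10/23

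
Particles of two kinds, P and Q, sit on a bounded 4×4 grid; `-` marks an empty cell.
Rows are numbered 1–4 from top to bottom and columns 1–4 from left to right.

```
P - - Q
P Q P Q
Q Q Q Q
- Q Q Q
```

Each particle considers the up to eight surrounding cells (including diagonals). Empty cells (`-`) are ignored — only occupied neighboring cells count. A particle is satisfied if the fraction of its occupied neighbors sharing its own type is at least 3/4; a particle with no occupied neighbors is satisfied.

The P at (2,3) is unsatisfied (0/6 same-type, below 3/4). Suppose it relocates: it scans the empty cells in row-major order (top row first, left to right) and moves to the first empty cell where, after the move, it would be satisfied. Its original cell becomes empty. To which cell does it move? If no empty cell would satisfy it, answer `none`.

Vacating (2,3). Empty cells in order:
  (1,2): 2/3 same-type → still unsatisfied.
  (1,3): 0/3 same-type → still unsatisfied.
  (4,1): 0/3 same-type → still unsatisfied.

none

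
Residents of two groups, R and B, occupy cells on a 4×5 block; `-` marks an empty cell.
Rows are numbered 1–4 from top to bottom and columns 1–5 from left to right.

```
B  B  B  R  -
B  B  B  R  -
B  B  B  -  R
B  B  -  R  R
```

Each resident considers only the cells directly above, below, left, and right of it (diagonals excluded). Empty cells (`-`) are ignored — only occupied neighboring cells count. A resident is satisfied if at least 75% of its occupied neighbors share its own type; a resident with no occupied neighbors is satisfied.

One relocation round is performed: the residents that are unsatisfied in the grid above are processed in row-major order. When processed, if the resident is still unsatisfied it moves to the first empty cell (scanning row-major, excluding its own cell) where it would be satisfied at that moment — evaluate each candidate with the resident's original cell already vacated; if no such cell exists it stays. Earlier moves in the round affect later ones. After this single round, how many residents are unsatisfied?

Initially unsatisfied (in order): (1,3), (1,4), (2,4).
  (1,3): no empty cell satisfies it; stays.
  (1,4) → (1,5).
  (2,4) → (2,5).
Resulting grid:
B B B - R
B B B - R
B B B - R
B B - R R
All satisfied now.

0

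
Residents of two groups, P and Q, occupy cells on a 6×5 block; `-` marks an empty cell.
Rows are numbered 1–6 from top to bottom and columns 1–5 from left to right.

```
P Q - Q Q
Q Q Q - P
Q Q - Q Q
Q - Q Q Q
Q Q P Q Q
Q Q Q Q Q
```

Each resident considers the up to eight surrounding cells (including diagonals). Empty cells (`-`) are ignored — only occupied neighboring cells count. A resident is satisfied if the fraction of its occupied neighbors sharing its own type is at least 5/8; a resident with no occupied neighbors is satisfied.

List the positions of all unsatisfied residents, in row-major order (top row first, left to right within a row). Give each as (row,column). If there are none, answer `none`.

(1,1), (1,5), (2,5), (5,3)

(1,1)P 0/3 unhappy
(1,2)Q 3/4 ok
(1,4)Q 2/3 ok
(1,5)Q 1/2 unhappy
(2,1)Q 4/5 ok
(2,2)Q 5/6 ok
(2,3)Q 5/5 ok
(2,5)P 0/4 unhappy
(3,1)Q 4/4 ok
(3,2)Q 6/6 ok
(3,4)Q 5/6 ok
(3,5)Q 3/4 ok
(4,1)Q 4/4 ok
(4,3)Q 5/6 ok
(4,4)Q 6/7 ok
(4,5)Q 5/5 ok
(5,1)Q 4/4 ok
(5,2)Q 6/7 ok
(5,3)P 0/7 unhappy
(5,4)Q 7/8 ok
(5,5)Q 5/5 ok
(6,1)Q 3/3 ok
(6,2)Q 4/5 ok
(6,3)Q 4/5 ok
(6,4)Q 4/5 ok
(6,5)Q 3/3 ok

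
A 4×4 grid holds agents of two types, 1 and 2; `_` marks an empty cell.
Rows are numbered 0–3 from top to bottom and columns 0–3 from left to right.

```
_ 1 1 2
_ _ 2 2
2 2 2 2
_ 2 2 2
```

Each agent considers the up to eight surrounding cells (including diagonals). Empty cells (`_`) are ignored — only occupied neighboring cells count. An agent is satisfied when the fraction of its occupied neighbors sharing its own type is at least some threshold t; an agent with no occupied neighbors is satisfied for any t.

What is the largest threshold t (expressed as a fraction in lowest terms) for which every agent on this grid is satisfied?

Row 0: (0,1)1 1/2 · (0,2)1 1/4 · (0,3)2 2/3
Row 1: (1,2)2 5/7 · (1,3)2 4/5
Row 2: (2,0)2 2/2 · (2,1)2 5/5 · (2,2)2 7/7 · (2,3)2 5/5
Row 3: (3,1)2 4/4 · (3,2)2 5/5 · (3,3)2 3/3
The smallest same-type fraction is 1/4 at (0,2), which reduces to 1/4. Any threshold above that leaves this agent unsatisfied.

1/4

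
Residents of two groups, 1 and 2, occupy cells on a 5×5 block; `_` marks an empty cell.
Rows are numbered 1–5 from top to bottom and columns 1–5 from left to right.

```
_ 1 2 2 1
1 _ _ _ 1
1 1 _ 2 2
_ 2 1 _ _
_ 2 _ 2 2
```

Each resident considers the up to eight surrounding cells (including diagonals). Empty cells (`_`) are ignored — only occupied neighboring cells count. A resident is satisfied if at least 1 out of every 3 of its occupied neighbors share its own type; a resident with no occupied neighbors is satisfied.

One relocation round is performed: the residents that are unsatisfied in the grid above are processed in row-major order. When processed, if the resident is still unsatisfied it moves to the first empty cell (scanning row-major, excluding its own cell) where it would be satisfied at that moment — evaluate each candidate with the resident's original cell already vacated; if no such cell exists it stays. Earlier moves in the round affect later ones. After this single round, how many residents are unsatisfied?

Initially unsatisfied (in order): (2,5), (4,2), (4,3).
  (2,5) → (1,1).
  (4,2) → (2,3).
  (4,3) → (2,2).
Resulting grid:
1 1 2 2 1
1 1 2 _ _
1 1 _ 2 2
_ _ _ _ _
_ 2 _ 2 2
Unsatisfied now: (1,5).

1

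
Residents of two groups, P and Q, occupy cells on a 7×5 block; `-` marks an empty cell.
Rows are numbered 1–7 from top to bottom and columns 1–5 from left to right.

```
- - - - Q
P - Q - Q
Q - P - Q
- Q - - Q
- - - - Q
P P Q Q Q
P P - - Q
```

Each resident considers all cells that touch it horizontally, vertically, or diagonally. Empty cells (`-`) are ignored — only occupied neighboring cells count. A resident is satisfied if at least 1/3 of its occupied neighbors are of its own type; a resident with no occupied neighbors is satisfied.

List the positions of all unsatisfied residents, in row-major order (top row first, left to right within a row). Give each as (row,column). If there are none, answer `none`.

Row 1: (1,5)Q 1/1 ok
Row 2: (2,1)P 0/1 unhappy · (2,3)Q 0/1 unhappy · (2,5)Q 2/2 ok
Row 3: (3,1)Q 1/2 ok · (3,3)P 0/2 unhappy · (3,5)Q 2/2 ok
Row 4: (4,2)Q 1/2 ok · (4,5)Q 2/2 ok
Row 5: (5,5)Q 3/3 ok
Row 6: (6,1)P 3/3 ok · (6,2)P 3/4 ok · (6,3)Q 1/3 ok · (6,4)Q 4/4 ok · (6,5)Q 3/3 ok
Row 7: (7,1)P 3/3 ok · (7,2)P 3/4 ok · (7,5)Q 2/2 ok

(2,1), (2,3), (3,3)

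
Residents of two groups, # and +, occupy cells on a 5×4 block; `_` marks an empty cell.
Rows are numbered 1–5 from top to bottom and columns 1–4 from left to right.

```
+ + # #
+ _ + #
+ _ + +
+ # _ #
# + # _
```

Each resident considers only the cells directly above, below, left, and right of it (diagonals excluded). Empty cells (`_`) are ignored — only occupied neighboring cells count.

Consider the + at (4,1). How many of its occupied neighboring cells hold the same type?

Occupied neighbors of (4,1): (3,1)=+, (5,1)=#, (4,2)=#.
Same type (+): 1 of 3.

1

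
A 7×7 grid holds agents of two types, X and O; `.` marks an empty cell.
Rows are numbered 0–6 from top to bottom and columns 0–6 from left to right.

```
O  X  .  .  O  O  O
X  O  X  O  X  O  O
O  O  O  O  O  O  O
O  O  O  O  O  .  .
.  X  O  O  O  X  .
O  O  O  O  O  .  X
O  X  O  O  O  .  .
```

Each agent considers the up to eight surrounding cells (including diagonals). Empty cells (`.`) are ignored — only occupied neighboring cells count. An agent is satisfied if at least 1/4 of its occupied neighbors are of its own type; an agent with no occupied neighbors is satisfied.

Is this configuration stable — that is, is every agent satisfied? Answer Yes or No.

No

Row 0: (0,0)O 1/3 ok · (0,1)X 2/4 ok · (0,4)O 3/4 ok · (0,5)O 4/5 ok · (0,6)O 3/3 ok
Row 1: (1,0)X 1/5 unhappy · (1,1)O 4/7 ok · (1,2)X 1/6 unhappy · (1,3)O 4/6 ok · (1,4)X 0/7 unhappy · (1,5)O 7/8 ok · (1,6)O 5/5 ok
Row 2: (2,0)O 4/5 ok · (2,1)O 6/8 ok · (2,2)O 7/8 ok · (2,3)O 6/8 ok · (2,4)O 6/7 ok · (2,5)O 5/6 ok · (2,6)O 3/3 ok
Row 3: (3,0)O 3/4 ok · (3,1)O 6/7 ok · (3,2)O 7/8 ok · (3,3)O 8/8 ok · (3,4)O 6/7 ok
Row 4: (4,1)X 0/7 unhappy · (4,2)O 7/8 ok · (4,3)O 8/8 ok · (4,4)O 5/6 ok · (4,5)X 1/4 ok
Row 5: (5,0)O 2/4 ok · (5,1)O 5/7 ok · (5,2)O 6/8 ok · (5,3)O 8/8 ok · (5,4)O 5/6 ok · (5,6)X 1/1 ok
Row 6: (6,0)O 2/3 ok · (6,1)X 0/5 unhappy · (6,2)O 4/5 ok · (6,3)O 5/5 ok · (6,4)O 3/3 ok
For instance (1,0) has only 1/5 same-type neighbors, below 1/4.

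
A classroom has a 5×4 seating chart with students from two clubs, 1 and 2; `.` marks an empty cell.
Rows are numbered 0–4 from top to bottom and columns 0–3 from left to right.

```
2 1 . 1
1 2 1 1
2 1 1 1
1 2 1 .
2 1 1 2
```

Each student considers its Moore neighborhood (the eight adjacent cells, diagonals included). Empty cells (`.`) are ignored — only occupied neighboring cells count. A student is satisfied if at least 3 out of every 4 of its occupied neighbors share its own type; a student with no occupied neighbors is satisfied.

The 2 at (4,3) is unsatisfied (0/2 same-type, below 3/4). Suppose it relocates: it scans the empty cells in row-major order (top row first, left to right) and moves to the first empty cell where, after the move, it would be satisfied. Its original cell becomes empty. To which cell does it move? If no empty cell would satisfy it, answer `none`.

none

Vacating (4,3). Empty cells in order:
  (0,2): 1/5 same-type → still unsatisfied.
  (3,3): 0/4 same-type → still unsatisfied.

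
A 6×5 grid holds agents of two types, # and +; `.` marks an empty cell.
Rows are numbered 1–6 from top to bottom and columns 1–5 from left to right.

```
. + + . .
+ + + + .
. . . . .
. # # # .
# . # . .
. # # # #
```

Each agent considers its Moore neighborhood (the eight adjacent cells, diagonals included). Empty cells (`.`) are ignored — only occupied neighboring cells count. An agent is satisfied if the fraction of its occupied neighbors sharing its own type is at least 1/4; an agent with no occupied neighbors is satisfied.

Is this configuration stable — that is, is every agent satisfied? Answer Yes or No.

Yes

(1,2)+ 4/4 ✓
(1,3)+ 4/4 ✓
(2,1)+ 2/2 ✓
(2,2)+ 4/4 ✓
(2,3)+ 4/4 ✓
(2,4)+ 2/2 ✓
(4,2)# 3/3 ✓
(4,3)# 3/3 ✓
(4,4)# 2/2 ✓
(5,1)# 2/2 ✓
(5,3)# 6/6 ✓
(6,2)# 3/3 ✓
(6,3)# 3/3 ✓
(6,4)# 3/3 ✓
(6,5)# 1/1 ✓
All meet the threshold, so the configuration is stable.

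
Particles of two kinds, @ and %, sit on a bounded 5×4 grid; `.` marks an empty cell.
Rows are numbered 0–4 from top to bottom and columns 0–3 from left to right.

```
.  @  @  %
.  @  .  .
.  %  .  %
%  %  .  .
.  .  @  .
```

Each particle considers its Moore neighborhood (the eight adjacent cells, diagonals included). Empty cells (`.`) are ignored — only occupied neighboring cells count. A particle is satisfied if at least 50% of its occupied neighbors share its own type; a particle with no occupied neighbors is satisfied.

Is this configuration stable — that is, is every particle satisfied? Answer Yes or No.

No

(0,1)@ 2/2 ✓
(0,2)@ 2/3 ✓
(0,3)% 0/1 ✗
(1,1)@ 2/3 ✓
(2,1)% 2/3 ✓
(2,3)% 0/0 ✓
(3,0)% 2/2 ✓
(3,1)% 2/3 ✓
(4,2)@ 0/1 ✗
For instance (0,3) has only 0/1 same-type neighbors, below 1/2.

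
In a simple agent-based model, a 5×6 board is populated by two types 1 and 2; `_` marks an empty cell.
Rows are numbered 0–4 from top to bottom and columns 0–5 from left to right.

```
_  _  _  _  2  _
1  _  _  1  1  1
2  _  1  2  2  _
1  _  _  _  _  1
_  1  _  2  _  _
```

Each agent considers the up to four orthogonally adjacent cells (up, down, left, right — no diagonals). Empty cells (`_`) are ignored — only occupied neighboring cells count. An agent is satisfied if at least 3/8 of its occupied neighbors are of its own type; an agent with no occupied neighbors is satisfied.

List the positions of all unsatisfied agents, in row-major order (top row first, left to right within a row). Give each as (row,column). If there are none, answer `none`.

(0,4), (1,0), (2,0), (2,2), (2,3), (3,0)

(0,4)2 0/1 ✗
(1,0)1 0/1 ✗
(1,3)1 1/2 ✓
(1,4)1 2/4 ✓
(1,5)1 1/1 ✓
(2,0)2 0/2 ✗
(2,2)1 0/1 ✗
(2,3)2 1/3 ✗
(2,4)2 1/2 ✓
(3,0)1 0/1 ✗
(3,5)1 0/0 ✓
(4,1)1 0/0 ✓
(4,3)2 0/0 ✓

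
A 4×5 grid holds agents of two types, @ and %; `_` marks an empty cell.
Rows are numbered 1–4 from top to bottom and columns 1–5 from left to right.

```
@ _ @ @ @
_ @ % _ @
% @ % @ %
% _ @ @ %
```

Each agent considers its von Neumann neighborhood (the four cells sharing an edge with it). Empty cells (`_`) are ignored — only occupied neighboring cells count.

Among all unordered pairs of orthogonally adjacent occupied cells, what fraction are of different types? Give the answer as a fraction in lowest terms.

Scan each occupied cell's neighbors to the right and below so each pair is counted once.
Row 1: @(1,3)–@(1,4)= @(1,3)–%(2,3)≠ @(1,4)–@(1,5)= @(1,5)–@(2,5)=  → 1/4 unlike.
Row 2: @(2,2)–%(2,3)≠ @(2,2)–@(3,2)= %(2,3)–%(3,3)= @(2,5)–%(3,5)≠  → 2/4 unlike.
Row 3: %(3,1)–@(3,2)≠ %(3,1)–%(4,1)= @(3,2)–%(3,3)≠ %(3,3)–@(3,4)≠ %(3,3)–@(4,3)≠ @(3,4)–%(3,5)≠ @(3,4)–@(4,4)= %(3,5)–%(4,5)=  → 5/8 unlike.
Row 4: @(4,3)–@(4,4)= @(4,4)–%(4,5)≠  → 1/2 unlike.
Total adjacent occupied pairs: 18; unlike-type pairs: 9.
9/18 reduces to 1/2.

1/2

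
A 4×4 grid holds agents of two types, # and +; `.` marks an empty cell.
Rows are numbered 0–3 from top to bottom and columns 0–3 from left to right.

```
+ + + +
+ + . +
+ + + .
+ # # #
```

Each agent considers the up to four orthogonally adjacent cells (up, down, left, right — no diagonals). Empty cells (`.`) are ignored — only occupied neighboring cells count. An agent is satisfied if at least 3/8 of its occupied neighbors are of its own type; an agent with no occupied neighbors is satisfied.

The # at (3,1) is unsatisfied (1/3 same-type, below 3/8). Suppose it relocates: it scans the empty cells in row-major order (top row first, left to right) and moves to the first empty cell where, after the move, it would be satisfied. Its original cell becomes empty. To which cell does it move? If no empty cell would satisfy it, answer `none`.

none

Vacating (3,1). Empty cells in order:
  (1,2): 0/4 same-type → still unsatisfied.
  (2,3): 1/3 same-type → still unsatisfied.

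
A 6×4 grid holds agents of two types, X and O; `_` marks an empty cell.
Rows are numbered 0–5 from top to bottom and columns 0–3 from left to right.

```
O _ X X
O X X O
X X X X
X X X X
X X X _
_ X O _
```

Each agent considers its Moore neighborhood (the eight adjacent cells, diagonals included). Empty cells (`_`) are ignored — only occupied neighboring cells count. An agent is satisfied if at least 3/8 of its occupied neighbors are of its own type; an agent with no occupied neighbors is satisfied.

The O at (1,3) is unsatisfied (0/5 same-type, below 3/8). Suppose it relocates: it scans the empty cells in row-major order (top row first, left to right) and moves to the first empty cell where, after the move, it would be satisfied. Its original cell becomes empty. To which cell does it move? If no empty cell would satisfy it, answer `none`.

(0,1)

Vacating (1,3). Empty cells in order:
  (0,1): 2/5 same-type → satisfied — stop here.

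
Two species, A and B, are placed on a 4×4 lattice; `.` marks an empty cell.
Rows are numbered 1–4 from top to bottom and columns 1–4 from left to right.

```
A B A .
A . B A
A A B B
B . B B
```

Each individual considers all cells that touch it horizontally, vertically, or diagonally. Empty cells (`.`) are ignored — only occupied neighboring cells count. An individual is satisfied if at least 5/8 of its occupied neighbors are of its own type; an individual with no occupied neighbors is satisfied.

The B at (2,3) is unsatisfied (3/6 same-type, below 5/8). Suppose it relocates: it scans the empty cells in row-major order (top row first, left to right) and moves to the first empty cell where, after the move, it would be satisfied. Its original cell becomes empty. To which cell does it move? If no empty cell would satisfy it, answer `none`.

Vacating (2,3). Empty cells in order:
  (1,4): 0/2 same-type → still unsatisfied.
  (2,2): 2/7 same-type → still unsatisfied.
  (4,2): 3/5 same-type → still unsatisfied.

none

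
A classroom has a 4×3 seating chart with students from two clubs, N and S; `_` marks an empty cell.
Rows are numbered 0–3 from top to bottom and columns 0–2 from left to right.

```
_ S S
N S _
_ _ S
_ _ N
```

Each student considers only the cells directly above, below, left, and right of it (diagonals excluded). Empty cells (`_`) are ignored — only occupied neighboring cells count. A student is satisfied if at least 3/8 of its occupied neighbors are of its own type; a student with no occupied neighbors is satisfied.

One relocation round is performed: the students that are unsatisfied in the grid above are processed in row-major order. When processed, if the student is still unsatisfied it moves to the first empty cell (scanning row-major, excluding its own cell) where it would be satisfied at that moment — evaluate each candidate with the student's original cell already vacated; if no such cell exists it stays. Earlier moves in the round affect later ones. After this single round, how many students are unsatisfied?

Initially unsatisfied (in order): (1,0), (2,2), (3,2).
  (1,0) → (2,0).
  (2,2) → (0,0).
  (3,2): now satisfied by earlier moves; stays.
Resulting grid:
S S S
_ S _
N _ _
_ _ N
All satisfied now.

0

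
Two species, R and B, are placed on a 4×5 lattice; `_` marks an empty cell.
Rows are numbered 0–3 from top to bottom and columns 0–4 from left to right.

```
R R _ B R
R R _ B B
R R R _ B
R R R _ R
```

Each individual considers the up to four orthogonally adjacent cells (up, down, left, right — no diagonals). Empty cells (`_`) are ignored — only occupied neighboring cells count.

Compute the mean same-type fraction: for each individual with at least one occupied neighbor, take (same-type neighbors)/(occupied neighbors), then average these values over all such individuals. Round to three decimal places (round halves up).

(0,0)R 2/2
(0,1)R 2/2
(0,3)B 1/2
(0,4)R 0/2
(1,0)R 3/3
(1,1)R 3/3
(1,3)B 2/2
(1,4)B 2/3
(2,0)R 3/3
(2,1)R 4/4
(2,2)R 2/2
(2,4)B 1/2
(3,0)R 2/2
(3,1)R 3/3
(3,2)R 2/2
(3,4)R 0/1
Sum over 16 individuals: 2/2 + 2/2 + 1/2 + 0/2 + 3/3 + 3/3 + 2/2 + 2/3 + 3/3 + 4/4 + 2/2 + 1/2 + 2/2 + 3/3 + 2/2 + 0/1 = 38/3; mean = 38/3 ÷ 16 = 19/24 = 0.791666… → 0.792.

0.792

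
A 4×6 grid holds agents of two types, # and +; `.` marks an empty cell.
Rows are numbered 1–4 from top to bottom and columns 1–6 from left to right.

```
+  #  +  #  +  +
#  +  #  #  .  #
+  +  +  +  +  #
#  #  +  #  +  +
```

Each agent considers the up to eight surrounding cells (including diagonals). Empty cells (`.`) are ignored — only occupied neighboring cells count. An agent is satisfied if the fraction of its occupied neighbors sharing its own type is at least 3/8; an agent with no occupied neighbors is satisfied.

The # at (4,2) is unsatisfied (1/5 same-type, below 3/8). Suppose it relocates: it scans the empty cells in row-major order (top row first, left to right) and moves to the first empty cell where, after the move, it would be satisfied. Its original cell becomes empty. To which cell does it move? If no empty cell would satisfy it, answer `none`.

(2,5)

Vacating (4,2). Empty cells in order:
  (2,5): 4/8 same-type → satisfied — stop here.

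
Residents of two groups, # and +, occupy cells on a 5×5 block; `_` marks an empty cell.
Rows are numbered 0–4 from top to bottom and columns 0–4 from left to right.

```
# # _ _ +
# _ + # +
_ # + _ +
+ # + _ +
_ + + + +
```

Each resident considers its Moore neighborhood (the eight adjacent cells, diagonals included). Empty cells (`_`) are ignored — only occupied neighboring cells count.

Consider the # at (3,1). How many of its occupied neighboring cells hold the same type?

Occupied neighbors of (3,1): (2,1)=#, (2,2)=+, (3,0)=+, (3,2)=+, (4,1)=+, (4,2)=+.
Same type (#): 1 of 6.

1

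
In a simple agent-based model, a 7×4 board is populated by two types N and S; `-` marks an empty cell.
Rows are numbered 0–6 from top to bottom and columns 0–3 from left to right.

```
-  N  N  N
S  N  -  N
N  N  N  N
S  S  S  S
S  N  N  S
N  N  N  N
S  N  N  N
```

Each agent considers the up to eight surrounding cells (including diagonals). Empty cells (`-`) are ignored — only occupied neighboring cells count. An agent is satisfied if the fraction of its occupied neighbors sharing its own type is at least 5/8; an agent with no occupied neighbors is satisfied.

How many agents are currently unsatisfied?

15

(0,1)N 2/3 satisfied
(0,2)N 4/4 satisfied
(0,3)N 2/2 satisfied
(1,0)S 0/4 not
(1,1)N 5/6 satisfied
(1,3)N 4/4 satisfied
(2,0)N 2/5 not
(2,1)N 3/7 not
(2,2)N 4/7 not
(2,3)N 2/4 not
(3,0)S 2/5 not
(3,1)S 3/8 not
(3,2)S 3/8 not
(3,3)S 2/5 not
(4,0)S 2/5 not
(4,1)N 4/8 not
(4,2)N 4/8 not
(4,3)S 2/5 not
(5,0)N 3/5 not
(5,1)N 6/8 satisfied
(5,2)N 7/8 satisfied
(5,3)N 4/5 satisfied
(6,0)S 0/3 not
(6,1)N 4/5 satisfied
(6,2)N 5/5 satisfied
(6,3)N 3/3 satisfied
Unsatisfied: (1,0), (2,0), (2,1), (2,2), (2,3), (3,0), (3,1), (3,2), (3,3), (4,0), (4,1), (4,2), (4,3), (5,0), (6,0) — 15 in total.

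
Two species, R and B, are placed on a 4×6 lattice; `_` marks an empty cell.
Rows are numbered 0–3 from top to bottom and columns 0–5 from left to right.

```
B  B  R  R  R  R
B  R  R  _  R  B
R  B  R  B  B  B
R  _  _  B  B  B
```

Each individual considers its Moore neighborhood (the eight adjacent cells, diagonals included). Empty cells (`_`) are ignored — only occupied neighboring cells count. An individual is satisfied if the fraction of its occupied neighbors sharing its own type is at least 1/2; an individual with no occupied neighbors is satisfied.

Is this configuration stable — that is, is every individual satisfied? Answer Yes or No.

No

Row 0: (0,0)B 2/3 satisfied · (0,1)B 2/5 not · (0,2)R 3/4 satisfied · (0,3)R 4/4 satisfied · (0,4)R 3/4 satisfied · (0,5)R 2/3 satisfied
Row 1: (1,0)B 3/5 satisfied · (1,1)R 4/8 satisfied · (1,2)R 4/7 satisfied · (1,4)R 3/7 not · (1,5)B 2/5 not
Row 2: (2,0)R 2/4 satisfied · (2,1)B 1/6 not · (2,2)R 2/5 not · (2,3)B 3/6 satisfied · (2,4)B 6/7 satisfied · (2,5)B 4/5 satisfied
Row 3: (3,0)R 1/2 satisfied · (3,3)B 3/4 satisfied · (3,4)B 5/5 satisfied · (3,5)B 3/3 satisfied
For instance (0,1) has only 2/5 same-type neighbors, below 1/2.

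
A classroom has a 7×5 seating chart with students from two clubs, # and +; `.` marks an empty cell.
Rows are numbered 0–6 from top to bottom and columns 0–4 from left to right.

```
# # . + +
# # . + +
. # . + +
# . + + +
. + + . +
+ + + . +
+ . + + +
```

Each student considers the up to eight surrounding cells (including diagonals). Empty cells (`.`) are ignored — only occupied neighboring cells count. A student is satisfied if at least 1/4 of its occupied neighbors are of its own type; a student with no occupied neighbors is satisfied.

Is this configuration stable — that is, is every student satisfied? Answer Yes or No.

Yes

Row 0: (0,0)# 3/3 satisfied · (0,1)# 3/3 satisfied · (0,3)+ 3/3 satisfied · (0,4)+ 3/3 satisfied
Row 1: (1,0)# 4/4 satisfied · (1,1)# 4/4 satisfied · (1,3)+ 5/5 satisfied · (1,4)+ 5/5 satisfied
Row 2: (2,1)# 3/4 satisfied · (2,3)+ 6/6 satisfied · (2,4)+ 5/5 satisfied
Row 3: (3,0)# 1/2 satisfied · (3,2)+ 4/5 satisfied · (3,3)+ 6/6 satisfied · (3,4)+ 4/4 satisfied
Row 4: (4,1)+ 5/6 satisfied · (4,2)+ 5/5 satisfied · (4,4)+ 3/3 satisfied
Row 5: (5,0)+ 3/3 satisfied · (5,1)+ 6/6 satisfied · (5,2)+ 5/5 satisfied · (5,4)+ 3/3 satisfied
Row 6: (6,0)+ 2/2 satisfied · (6,2)+ 3/3 satisfied · (6,3)+ 4/4 satisfied · (6,4)+ 2/2 satisfied
All meet the threshold, so the configuration is stable.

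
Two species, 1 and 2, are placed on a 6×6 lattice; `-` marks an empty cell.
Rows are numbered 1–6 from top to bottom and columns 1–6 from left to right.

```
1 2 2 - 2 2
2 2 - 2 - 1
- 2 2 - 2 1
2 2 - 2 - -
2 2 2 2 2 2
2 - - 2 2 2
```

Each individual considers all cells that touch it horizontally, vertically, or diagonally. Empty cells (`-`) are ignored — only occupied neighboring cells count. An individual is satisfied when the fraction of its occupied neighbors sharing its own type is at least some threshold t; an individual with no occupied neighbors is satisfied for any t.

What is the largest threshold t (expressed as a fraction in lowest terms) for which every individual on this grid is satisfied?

(1,1)1 0/3
(1,2)2 3/4
(1,3)2 3/3
(1,5)2 2/3
(1,6)2 1/2
(2,1)2 3/4
(2,2)2 5/6
(2,4)2 4/4
(2,6)1 1/4
(3,2)2 5/5
(3,3)2 5/5
(3,5)2 2/4
(3,6)1 1/2
(4,1)2 4/4
(4,2)2 6/6
(4,4)2 5/5
(5,1)2 4/4
(5,2)2 5/5
(5,3)2 5/5
(5,4)2 5/5
(5,5)2 6/6
(5,6)2 3/3
(6,1)2 2/2
(6,4)2 4/4
(6,5)2 5/5
(6,6)2 3/3
The smallest same-type fraction is 0/3 at (1,1), which reduces to 0/1. Any threshold above that leaves this individual unsatisfied.

0/1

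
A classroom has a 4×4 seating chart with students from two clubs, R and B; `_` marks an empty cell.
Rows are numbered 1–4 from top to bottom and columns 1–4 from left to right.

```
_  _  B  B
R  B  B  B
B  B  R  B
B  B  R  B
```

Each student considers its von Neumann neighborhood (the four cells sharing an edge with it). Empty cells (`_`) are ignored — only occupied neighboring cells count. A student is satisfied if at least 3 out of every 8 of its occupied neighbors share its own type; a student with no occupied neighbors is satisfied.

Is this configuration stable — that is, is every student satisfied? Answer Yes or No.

No

(1,3)B 2/2 ok
(1,4)B 2/2 ok
(2,1)R 0/2 unhappy
(2,2)B 2/3 ok
(2,3)B 3/4 ok
(2,4)B 3/3 ok
(3,1)B 2/3 ok
(3,2)B 3/4 ok
(3,3)R 1/4 unhappy
(3,4)B 2/3 ok
(4,1)B 2/2 ok
(4,2)B 2/3 ok
(4,3)R 1/3 unhappy
(4,4)B 1/2 ok
For instance (2,1) has only 0/2 same-type neighbors, below 3/8.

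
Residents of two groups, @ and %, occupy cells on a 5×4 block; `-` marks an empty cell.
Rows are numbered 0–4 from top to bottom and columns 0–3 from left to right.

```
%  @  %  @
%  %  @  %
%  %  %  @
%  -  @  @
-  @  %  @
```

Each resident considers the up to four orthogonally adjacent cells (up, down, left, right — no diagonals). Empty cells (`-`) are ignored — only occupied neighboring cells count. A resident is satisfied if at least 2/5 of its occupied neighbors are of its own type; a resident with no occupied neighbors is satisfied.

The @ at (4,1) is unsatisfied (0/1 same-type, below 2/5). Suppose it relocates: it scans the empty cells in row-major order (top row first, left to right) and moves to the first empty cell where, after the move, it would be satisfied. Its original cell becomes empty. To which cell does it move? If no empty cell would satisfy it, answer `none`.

Vacating (4,1). Empty cells in order:
  (3,1): 1/3 same-type → still unsatisfied.
  (4,0): 0/1 same-type → still unsatisfied.

none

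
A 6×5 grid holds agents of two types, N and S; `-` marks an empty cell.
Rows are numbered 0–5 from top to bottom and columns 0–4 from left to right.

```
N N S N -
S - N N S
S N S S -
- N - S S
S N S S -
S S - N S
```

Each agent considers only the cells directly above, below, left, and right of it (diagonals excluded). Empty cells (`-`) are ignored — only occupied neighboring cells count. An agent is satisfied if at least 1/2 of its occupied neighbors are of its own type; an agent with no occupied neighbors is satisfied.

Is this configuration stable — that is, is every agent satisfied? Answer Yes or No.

No

Row 0: (0,0)N 1/2 satisfied · (0,1)N 1/2 satisfied · (0,2)S 0/3 not · (0,3)N 1/2 satisfied
Row 1: (1,0)S 1/2 satisfied · (1,2)N 1/3 not · (1,3)N 2/4 satisfied · (1,4)S 0/1 not
Row 2: (2,0)S 1/2 satisfied · (2,1)N 1/3 not · (2,2)S 1/3 not · (2,3)S 2/3 satisfied
Row 3: (3,1)N 2/2 satisfied · (3,3)S 3/3 satisfied · (3,4)S 1/1 satisfied
Row 4: (4,0)S 1/2 satisfied · (4,1)N 1/4 not · (4,2)S 1/2 satisfied · (4,3)S 2/3 satisfied
Row 5: (5,0)S 2/2 satisfied · (5,1)S 1/2 satisfied · (5,3)N 0/2 not · (5,4)S 0/1 not
For instance (0,2) has only 0/3 same-type neighbors, below 1/2.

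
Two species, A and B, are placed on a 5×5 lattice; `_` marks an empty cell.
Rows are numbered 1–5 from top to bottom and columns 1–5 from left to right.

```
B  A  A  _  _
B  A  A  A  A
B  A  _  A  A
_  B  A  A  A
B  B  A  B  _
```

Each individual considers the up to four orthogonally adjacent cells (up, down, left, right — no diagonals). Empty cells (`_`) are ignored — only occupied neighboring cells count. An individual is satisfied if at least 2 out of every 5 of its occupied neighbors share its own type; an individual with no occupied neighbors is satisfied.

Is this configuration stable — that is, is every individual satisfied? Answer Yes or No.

(1,1)B 1/2 satisfied
(1,2)A 2/3 satisfied
(1,3)A 2/2 satisfied
(2,1)B 2/3 satisfied
(2,2)A 3/4 satisfied
(2,3)A 3/3 satisfied
(2,4)A 3/3 satisfied
(2,5)A 2/2 satisfied
(3,1)B 1/2 satisfied
(3,2)A 1/3 not
(3,4)A 3/3 satisfied
(3,5)A 3/3 satisfied
(4,2)B 1/3 not
(4,3)A 2/3 satisfied
(4,4)A 3/4 satisfied
(4,5)A 2/2 satisfied
(5,1)B 1/1 satisfied
(5,2)B 2/3 satisfied
(5,3)A 1/3 not
(5,4)B 0/2 not
For instance (3,2) has only 1/3 same-type neighbors, below 2/5.

No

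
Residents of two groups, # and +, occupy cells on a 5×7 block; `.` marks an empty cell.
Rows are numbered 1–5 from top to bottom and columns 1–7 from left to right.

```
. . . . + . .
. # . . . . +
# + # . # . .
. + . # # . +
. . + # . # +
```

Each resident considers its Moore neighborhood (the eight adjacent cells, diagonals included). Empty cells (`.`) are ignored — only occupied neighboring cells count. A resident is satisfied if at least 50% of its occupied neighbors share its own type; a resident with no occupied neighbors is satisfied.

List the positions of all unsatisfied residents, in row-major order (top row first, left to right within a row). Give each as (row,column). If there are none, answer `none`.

(3,1), (3,2), (5,3), (5,6)

Row 1: (1,5)+ 0/0 satisfied
Row 2: (2,2)# 2/3 satisfied · (2,7)+ 0/0 satisfied
Row 3: (3,1)# 1/3 not · (3,2)+ 1/4 not · (3,3)# 2/4 satisfied · (3,5)# 2/2 satisfied
Row 4: (4,2)+ 2/4 satisfied · (4,4)# 4/5 satisfied · (4,5)# 4/4 satisfied · (4,7)+ 1/2 satisfied
Row 5: (5,3)+ 1/3 not · (5,4)# 2/3 satisfied · (5,6)# 1/3 not · (5,7)+ 1/2 satisfied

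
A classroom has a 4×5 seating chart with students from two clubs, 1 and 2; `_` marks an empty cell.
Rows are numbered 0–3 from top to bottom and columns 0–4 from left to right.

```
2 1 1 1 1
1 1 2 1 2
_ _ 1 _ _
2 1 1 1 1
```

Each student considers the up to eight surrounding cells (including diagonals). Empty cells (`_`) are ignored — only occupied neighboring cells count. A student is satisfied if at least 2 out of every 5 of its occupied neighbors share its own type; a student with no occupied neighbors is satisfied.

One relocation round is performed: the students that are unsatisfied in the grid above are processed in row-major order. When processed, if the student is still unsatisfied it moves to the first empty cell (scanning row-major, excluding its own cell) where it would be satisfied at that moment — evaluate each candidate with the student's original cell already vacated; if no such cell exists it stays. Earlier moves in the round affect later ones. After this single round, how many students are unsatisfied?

Initially unsatisfied (in order): (0,0), (1,2), (1,4), (3,0).
  (0,0): no empty cell satisfies it; stays.
  (1,2): no empty cell satisfies it; stays.
  (1,4): no empty cell satisfies it; stays.
  (3,0): no empty cell satisfies it; stays.
Resulting grid:
2 1 1 1 1
1 1 2 1 2
_ _ 1 _ _
2 1 1 1 1
Unsatisfied now: (0,0), (1,2), (1,4), (3,0).

4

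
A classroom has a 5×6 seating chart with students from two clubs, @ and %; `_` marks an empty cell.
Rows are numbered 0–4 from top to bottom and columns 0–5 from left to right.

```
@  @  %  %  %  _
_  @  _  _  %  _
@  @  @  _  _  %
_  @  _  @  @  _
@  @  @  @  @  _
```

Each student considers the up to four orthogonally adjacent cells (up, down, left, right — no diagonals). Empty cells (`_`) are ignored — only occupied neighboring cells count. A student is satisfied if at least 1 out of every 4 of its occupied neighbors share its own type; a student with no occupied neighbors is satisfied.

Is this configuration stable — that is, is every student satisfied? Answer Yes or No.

Row 0: (0,0)@ 1/1 satisfied · (0,1)@ 2/3 satisfied · (0,2)% 1/2 satisfied · (0,3)% 2/2 satisfied · (0,4)% 2/2 satisfied
Row 1: (1,1)@ 2/2 satisfied · (1,4)% 1/1 satisfied
Row 2: (2,0)@ 1/1 satisfied · (2,1)@ 4/4 satisfied · (2,2)@ 1/1 satisfied · (2,5)% 0/0 satisfied
Row 3: (3,1)@ 2/2 satisfied · (3,3)@ 2/2 satisfied · (3,4)@ 2/2 satisfied
Row 4: (4,0)@ 1/1 satisfied · (4,1)@ 3/3 satisfied · (4,2)@ 2/2 satisfied · (4,3)@ 3/3 satisfied · (4,4)@ 2/2 satisfied
All meet the threshold, so the configuration is stable.

Yes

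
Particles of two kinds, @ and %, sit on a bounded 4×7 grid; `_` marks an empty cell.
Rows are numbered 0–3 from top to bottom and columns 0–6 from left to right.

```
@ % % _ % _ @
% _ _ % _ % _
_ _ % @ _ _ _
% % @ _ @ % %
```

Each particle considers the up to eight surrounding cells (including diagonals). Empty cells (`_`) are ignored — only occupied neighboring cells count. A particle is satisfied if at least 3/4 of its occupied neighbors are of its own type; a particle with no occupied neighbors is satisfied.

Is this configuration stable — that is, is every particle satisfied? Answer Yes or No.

Row 0: (0,0)@ 0/2 ✗ · (0,1)% 2/3 ✗ · (0,2)% 2/2 ✓ · (0,4)% 2/2 ✓ · (0,6)@ 0/1 ✗
Row 1: (1,0)% 1/2 ✗ · (1,3)% 3/4 ✓ · (1,5)% 1/2 ✗
Row 2: (2,2)% 2/4 ✗ · (2,3)@ 2/4 ✗
Row 3: (3,0)% 1/1 ✓ · (3,1)% 2/3 ✗ · (3,2)@ 1/3 ✗ · (3,4)@ 1/2 ✗ · (3,5)% 1/2 ✗ · (3,6)% 1/1 ✓
For instance (0,0) has only 0/2 same-type neighbors, below 3/4.

No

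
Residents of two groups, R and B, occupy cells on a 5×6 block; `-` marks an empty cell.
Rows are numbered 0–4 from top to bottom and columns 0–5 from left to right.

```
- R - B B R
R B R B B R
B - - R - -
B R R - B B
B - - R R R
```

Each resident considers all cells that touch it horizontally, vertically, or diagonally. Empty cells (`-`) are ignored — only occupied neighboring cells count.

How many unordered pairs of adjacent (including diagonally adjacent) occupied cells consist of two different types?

21

Scan each occupied cell's neighbors to the right and below (and the two forward diagonals) so each pair is counted once.
Row 0: R(0,1)–B(1,1)≠ R(0,1)–R(1,2)= R(0,1)–R(1,0)= B(0,3)–B(0,4)= B(0,3)–B(1,3)= B(0,3)–B(1,4)= B(0,3)–R(1,2)≠ B(0,4)–R(0,5)≠ B(0,4)–B(1,4)= B(0,4)–R(1,5)≠ B(0,4)–B(1,3)= R(0,5)–R(1,5)= R(0,5)–B(1,4)≠  → 5/13 unlike.
Row 1: R(1,0)–B(1,1)≠ R(1,0)–B(2,0)≠ B(1,1)–R(1,2)≠ B(1,1)–B(2,0)= R(1,2)–B(1,3)≠ R(1,2)–R(2,3)= B(1,3)–B(1,4)= B(1,3)–R(2,3)≠ B(1,4)–R(1,5)≠ B(1,4)–R(2,3)≠  → 7/10 unlike.
Row 2: B(2,0)–B(3,0)= B(2,0)–R(3,1)≠ R(2,3)–B(3,4)≠ R(2,3)–R(3,2)=  → 2/4 unlike.
Row 3: B(3,0)–R(3,1)≠ B(3,0)–B(4,0)= R(3,1)–R(3,2)= R(3,1)–B(4,0)≠ R(3,2)–R(4,3)= B(3,4)–B(3,5)= B(3,4)–R(4,4)≠ B(3,4)–R(4,5)≠ B(3,4)–R(4,3)≠ B(3,5)–R(4,5)≠ B(3,5)–R(4,4)≠  → 7/11 unlike.
Row 4: R(4,3)–R(4,4)= R(4,4)–R(4,5)=  → 0/2 unlike.
Total adjacent occupied pairs: 40; unlike-type pairs: 21.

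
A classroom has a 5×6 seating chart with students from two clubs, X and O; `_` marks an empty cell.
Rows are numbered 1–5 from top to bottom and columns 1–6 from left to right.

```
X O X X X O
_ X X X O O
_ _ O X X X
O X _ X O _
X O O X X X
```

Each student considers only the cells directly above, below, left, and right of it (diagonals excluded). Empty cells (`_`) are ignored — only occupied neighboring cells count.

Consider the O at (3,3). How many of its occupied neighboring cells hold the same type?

0

Occupied neighbors of (3,3): (2,3)=X, (3,4)=X.
Same type (O): 0 of 2.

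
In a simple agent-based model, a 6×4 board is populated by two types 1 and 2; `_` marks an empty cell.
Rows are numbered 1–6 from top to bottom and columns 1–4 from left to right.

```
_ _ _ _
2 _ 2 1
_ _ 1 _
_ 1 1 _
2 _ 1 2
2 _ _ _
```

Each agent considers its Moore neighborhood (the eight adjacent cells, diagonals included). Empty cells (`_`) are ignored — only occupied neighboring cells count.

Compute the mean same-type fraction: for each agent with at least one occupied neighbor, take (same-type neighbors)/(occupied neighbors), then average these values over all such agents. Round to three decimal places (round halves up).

Row 2: (2,1)2 — no occupied neighbors · (2,3)2 0/2 · (2,4)1 1/2
Row 3: (3,3)1 3/4
Row 4: (4,2)1 3/4 · (4,3)1 3/4
Row 5: (5,1)2 1/2 · (5,3)1 2/3 · (5,4)2 0/2
Row 6: (6,1)2 1/1
Sum over 9 agents: 0/2 + 1/2 + 3/4 + 3/4 + 3/4 + 1/2 + 2/3 + 0/2 + 1/1 = 59/12; mean = 59/12 ÷ 9 = 59/108 = 0.546296… → 0.546.

0.546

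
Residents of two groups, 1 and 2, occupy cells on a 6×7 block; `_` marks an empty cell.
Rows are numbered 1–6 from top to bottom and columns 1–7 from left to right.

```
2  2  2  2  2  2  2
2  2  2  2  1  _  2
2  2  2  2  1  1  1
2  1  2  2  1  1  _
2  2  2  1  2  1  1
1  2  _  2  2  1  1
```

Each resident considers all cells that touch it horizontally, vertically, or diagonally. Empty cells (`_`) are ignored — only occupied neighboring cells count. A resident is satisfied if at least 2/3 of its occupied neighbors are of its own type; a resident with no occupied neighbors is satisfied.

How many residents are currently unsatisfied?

(1,1)2 3/3 satisfied
(1,2)2 5/5 satisfied
(1,3)2 5/5 satisfied
(1,4)2 4/5 satisfied
(1,5)2 3/4 satisfied
(1,6)2 3/4 satisfied
(1,7)2 2/2 satisfied
(2,1)2 5/5 satisfied
(2,2)2 8/8 satisfied
(2,3)2 8/8 satisfied
(2,4)2 6/8 satisfied
(2,5)1 2/7 not
(2,7)2 2/4 not
(3,1)2 4/5 satisfied
(3,2)2 7/8 satisfied
(3,3)2 7/8 satisfied
(3,4)2 5/8 not
(3,5)1 4/7 not
(3,6)1 5/6 satisfied
(3,7)1 2/3 satisfied
(4,1)2 4/5 satisfied
(4,2)1 0/8 not
(4,3)2 6/8 satisfied
(4,4)2 5/8 not
(4,5)1 5/8 not
(4,6)1 6/7 satisfied
(5,1)2 3/5 not
(5,2)2 5/7 satisfied
(5,3)2 5/7 satisfied
(5,4)1 1/7 not
(5,5)2 3/8 not
(5,6)1 5/7 satisfied
(5,7)1 4/4 satisfied
(6,1)1 0/3 not
(6,2)2 3/4 satisfied
(6,4)2 3/4 satisfied
(6,5)2 2/5 not
(6,6)1 3/5 not
(6,7)1 3/3 satisfied
Unsatisfied: (2,5), (2,7), (3,4), (3,5), (4,2), (4,4), (4,5), (5,1), (5,4), (5,5), (6,1), (6,5), (6,6) — 13 in total.

13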